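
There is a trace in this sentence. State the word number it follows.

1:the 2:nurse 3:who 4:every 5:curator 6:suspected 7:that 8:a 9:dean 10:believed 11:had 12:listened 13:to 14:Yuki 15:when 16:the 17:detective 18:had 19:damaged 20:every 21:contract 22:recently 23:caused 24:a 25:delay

The displaced element is "the nurse" (word 2).
It is linked across 2 clause boundaries (that → Ø).
It functions as the subject of "listened", so the gap sits immediately after word 10 ("believed").
Base order: Every curator suspected that a dean believed the nurse had listened to Yuki when the detective had damaged every contract recently.

10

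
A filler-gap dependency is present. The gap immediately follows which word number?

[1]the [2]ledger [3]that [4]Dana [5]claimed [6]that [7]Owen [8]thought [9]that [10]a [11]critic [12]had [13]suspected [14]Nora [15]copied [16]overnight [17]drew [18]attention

15

The displaced element is "the ledger" (word 2).
It is linked across 3 clause boundaries (that → that → Ø).
It functions as the direct object of "copied", so the gap sits immediately after word 15 ("copied").
Base order: Dana claimed that Owen thought that a critic had suspected Nora copied the ledger overnight.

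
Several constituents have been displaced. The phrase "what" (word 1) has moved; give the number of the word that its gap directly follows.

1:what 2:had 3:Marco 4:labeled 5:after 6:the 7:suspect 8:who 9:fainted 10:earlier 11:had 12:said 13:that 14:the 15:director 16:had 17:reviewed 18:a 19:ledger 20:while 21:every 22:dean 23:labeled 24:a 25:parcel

4

The displaced element is "what" (word 1).
It functions as the direct object of "labeled", so the gap sits immediately after word 4 ("labeled").
Base order: Marco had labeled what after the suspect who fainted earlier had said that the director had reviewed a ledger while every dean labeled a parcel.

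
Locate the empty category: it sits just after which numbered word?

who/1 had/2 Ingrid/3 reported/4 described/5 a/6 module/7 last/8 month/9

4

The displaced element is "who" (word 1).
It is linked across 1 clause boundary (Ø).
It functions as the subject of "described", so the gap sits immediately after word 4 ("reported").
Base order: Ingrid had reported that who described a module last month.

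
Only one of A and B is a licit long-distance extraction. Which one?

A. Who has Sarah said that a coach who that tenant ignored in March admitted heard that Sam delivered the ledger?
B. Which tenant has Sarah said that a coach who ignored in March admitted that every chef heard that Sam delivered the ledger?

In B, the wh-phrase is extracted from inside a complex-NP island (relative clause) (introduced by "who"), which blocks movement.
In A, the extraction path crosses only that-complement boundaries, which are transparent.
So A is grammatical.

A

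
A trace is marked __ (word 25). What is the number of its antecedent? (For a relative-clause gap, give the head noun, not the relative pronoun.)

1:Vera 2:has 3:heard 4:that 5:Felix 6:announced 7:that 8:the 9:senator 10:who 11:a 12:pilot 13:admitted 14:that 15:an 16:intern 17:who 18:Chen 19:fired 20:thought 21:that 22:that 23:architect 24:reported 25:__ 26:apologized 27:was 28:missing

9

The gap at 25 is the subject of "apologized", inside a relative clause.
The relative pronoun is "who" (word 10); it is bound by the head noun immediately before it.
Its filler is the head noun "senator", at word 9.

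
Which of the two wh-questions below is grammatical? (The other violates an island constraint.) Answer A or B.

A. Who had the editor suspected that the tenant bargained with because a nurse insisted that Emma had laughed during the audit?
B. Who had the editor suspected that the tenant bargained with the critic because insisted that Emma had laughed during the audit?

A

In B, the wh-phrase is extracted from inside an adjunct island (introduced by "because"), which blocks movement.
In A, the extraction path crosses only that-complement boundaries, which are transparent.
So A is grammatical.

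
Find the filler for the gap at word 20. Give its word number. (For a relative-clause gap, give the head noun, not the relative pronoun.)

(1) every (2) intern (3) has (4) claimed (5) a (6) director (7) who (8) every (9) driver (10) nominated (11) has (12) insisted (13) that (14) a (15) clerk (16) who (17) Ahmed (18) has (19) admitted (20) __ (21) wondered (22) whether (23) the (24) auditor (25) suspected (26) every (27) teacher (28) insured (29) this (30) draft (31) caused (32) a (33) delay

The gap at 20 is the subject of "wondered", inside a relative clause.
The relative pronoun is "who" (word 16); it is bound by the head noun immediately before it.
Its filler is the head noun "clerk", at word 15.

15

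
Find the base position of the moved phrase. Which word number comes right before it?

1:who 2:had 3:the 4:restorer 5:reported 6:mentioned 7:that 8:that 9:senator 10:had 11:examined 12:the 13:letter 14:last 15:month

5

The displaced element is "who" (word 1).
It is linked across 1 clause boundary (Ø).
It functions as the subject of "mentioned", so the gap sits immediately after word 5 ("reported").
Base order: The restorer had reported that who mentioned that that senator had examined the letter last month.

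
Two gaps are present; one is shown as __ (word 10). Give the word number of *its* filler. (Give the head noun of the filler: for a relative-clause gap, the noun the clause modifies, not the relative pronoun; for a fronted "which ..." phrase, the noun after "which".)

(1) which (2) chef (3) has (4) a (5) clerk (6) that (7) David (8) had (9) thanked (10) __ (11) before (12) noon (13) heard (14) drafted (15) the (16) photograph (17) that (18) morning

The marked gap is inside the relative clause, the direct object of "thanked".
Its filler is the head noun "clerk" (via "that"), at word 5.
(The other dependency links word 2 to a gap after word 13.)

5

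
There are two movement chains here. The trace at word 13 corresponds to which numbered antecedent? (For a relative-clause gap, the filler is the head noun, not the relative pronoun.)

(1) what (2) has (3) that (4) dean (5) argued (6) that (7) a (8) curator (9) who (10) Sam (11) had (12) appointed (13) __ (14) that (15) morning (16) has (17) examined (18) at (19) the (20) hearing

The marked gap is inside the relative clause, the direct object of "appointed".
Its filler is the head noun "curator" (via "who"), at word 8.
(The other dependency links word 1 to a gap after word 17.)

8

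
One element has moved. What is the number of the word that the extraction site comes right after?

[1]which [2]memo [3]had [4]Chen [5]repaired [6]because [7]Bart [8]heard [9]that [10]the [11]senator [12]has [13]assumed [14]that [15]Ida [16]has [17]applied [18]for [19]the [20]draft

5

The displaced element is "which memo" (word 2).
It functions as the direct object of "repaired", so the gap sits immediately after word 5 ("repaired").
Base order: Chen had repaired which memo because Bart heard that the senator has assumed that Ida has applied for the draft.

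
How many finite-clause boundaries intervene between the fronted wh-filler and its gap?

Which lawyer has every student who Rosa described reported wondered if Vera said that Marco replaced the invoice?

"which lawyer" is extracted from the subject of "wondered".
Boundaries crossed, outermost first: [Ø] — 1 in total.

1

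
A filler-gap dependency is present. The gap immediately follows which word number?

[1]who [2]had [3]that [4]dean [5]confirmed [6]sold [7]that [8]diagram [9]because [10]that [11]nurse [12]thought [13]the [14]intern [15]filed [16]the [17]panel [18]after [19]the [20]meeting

The displaced element is "who" (word 1).
It is linked across 1 clause boundary (Ø).
It functions as the subject of "sold", so the gap sits immediately after word 5 ("confirmed").
Base order: That dean had confirmed that who sold that diagram because that nurse thought the intern filed the panel after the meeting.

5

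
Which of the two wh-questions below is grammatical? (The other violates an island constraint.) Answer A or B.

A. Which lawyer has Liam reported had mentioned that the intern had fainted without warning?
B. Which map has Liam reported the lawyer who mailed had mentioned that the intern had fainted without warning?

A

In B, the wh-phrase is extracted from inside a complex-NP island (relative clause) (introduced by "who"), which blocks movement.
In A, the extraction path crosses only that-complement boundaries, which are transparent.
So A is grammatical.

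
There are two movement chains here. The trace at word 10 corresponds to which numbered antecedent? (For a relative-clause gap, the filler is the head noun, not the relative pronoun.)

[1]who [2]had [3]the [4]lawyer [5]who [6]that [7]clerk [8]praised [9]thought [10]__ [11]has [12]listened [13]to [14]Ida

The marked gap is the subject of "listened".
Its filler is the fronted wh-phrase "who", at word 1.
(The other dependency links word 4 to a gap after word 8.)

1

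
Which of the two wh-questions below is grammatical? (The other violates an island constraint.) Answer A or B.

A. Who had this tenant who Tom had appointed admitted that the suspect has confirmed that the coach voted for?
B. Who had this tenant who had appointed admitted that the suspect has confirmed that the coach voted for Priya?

In B, the wh-phrase is extracted from inside a complex-NP island (relative clause) (introduced by "who"), which blocks movement.
In A, the extraction path crosses only that-complement boundaries, which are transparent.
So A is grammatical.

A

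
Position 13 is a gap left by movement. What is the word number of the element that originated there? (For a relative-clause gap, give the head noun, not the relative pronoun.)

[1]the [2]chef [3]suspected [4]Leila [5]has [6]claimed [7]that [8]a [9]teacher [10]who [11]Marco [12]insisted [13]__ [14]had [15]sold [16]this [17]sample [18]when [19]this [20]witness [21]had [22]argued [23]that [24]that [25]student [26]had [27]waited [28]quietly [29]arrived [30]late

9

The gap at 13 is the subject of "sold", inside a relative clause.
The relative pronoun is "who" (word 10); it is bound by the head noun immediately before it.
Its filler is the head noun "teacher", at word 9.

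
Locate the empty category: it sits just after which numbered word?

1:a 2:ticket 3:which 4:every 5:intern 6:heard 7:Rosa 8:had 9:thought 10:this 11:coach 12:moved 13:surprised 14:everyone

12

The displaced element is "a ticket" (word 2).
It is linked across 2 clause boundaries (Ø → Ø).
It functions as the direct object of "moved", so the gap sits immediately after word 12 ("moved").
Base order: Every intern heard Rosa had thought this coach moved a ticket.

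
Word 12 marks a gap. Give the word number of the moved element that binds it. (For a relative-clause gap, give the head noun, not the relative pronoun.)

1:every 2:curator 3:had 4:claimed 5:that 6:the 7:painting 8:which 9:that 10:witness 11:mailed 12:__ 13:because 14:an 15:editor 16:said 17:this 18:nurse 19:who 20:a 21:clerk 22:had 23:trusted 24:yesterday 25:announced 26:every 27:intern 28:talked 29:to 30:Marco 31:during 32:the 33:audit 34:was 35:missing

The gap at 12 is the object of "mailed", inside a relative clause.
The relative pronoun is "which" (word 8); it is bound by the head noun immediately before it.
Its filler is the head noun "painting", at word 7.

7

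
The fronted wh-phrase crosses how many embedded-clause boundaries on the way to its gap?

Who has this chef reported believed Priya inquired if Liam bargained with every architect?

"who" is extracted from the subject of "believed".
Boundaries crossed, outermost first: [Ø] — 1 in total.

1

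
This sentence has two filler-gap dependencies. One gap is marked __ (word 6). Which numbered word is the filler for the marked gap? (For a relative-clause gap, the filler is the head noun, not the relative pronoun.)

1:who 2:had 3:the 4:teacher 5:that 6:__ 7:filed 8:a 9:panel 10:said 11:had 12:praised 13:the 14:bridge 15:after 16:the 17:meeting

The marked gap is inside the relative clause, the subject of "filed".
Its filler is the head noun "teacher" (via "that"), at word 4.
(The other dependency links word 1 to a gap after word 10.)

4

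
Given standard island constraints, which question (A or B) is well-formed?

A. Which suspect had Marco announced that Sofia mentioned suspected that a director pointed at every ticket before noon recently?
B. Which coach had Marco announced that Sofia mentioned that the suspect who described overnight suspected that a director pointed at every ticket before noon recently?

In B, the wh-phrase is extracted from inside a complex-NP island (relative clause) (introduced by "who"), which blocks movement.
In A, the extraction path crosses only that-complement boundaries, which are transparent.
So A is grammatical.

A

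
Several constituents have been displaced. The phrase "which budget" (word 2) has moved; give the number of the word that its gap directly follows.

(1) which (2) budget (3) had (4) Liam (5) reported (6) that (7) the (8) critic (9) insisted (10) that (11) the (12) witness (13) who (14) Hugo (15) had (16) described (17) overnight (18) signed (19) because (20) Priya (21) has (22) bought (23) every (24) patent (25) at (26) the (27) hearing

The displaced element is "which budget" (word 2).
It is linked across 2 clause boundaries (that → that).
It functions as the direct object of "signed", so the gap sits immediately after word 18 ("signed").
Base order: Liam had reported that the critic insisted that the witness who Hugo had described overnight signed which budget because Priya has bought every patent at the hearing.

18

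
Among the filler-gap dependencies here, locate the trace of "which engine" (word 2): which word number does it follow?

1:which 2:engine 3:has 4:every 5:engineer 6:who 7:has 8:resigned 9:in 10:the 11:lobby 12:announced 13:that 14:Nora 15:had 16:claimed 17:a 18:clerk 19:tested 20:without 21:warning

The displaced element is "which engine" (word 2).
It is linked across 2 clause boundaries (that → Ø).
It functions as the direct object of "tested", so the gap sits immediately after word 19 ("tested").
Base order: Every engineer who has resigned in the lobby has announced that Nora had claimed a clerk tested which engine without warning.

19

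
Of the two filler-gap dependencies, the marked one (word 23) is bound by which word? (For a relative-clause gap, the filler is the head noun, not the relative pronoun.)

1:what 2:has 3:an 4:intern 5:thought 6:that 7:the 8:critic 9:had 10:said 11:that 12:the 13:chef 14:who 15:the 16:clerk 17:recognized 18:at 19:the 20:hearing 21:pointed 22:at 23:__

The marked gap is the object of the preposition "at" of "pointed".
Its filler is the fronted wh-phrase "what", at word 1.
(The other dependency links word 13 to a gap after word 17.)

1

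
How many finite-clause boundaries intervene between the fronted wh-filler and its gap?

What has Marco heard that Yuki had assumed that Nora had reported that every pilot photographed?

3

"what" is extracted from the object of "photographed".
Boundaries crossed, outermost first: [that], [that], [that] — 3 in total.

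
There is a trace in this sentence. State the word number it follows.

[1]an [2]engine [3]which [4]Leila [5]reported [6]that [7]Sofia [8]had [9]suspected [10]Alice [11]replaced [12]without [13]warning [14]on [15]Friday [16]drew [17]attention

11

The displaced element is "an engine" (word 2).
It is linked across 2 clause boundaries (that → Ø).
It functions as the direct object of "replaced", so the gap sits immediately after word 11 ("replaced").
Base order: Leila reported that Sofia had suspected Alice replaced an engine without warning on Friday.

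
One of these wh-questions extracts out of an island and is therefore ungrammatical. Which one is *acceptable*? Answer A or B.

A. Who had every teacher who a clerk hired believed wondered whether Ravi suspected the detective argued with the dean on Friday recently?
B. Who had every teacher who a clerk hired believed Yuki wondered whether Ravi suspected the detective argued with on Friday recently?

In B, the wh-phrase is extracted from inside a wh-island (introduced by "whether"), which blocks movement.
In A, the extraction path crosses only that-complement boundaries, which are transparent.
So A is grammatical.

A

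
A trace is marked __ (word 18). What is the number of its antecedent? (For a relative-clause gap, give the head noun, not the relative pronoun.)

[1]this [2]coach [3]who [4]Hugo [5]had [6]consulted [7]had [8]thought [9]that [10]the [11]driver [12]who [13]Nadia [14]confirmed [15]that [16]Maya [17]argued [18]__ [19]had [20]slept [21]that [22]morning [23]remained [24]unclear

The gap at 18 is the subject of "slept", inside a relative clause.
The relative pronoun is "who" (word 12); it is bound by the head noun immediately before it.
Its filler is the head noun "driver", at word 11.

11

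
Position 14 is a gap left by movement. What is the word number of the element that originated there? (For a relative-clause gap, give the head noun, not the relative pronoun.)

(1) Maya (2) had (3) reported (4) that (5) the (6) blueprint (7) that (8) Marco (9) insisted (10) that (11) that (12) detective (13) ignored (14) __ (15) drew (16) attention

The gap at 14 is the object of "ignored", inside a relative clause.
The relative pronoun is "that" (word 7); it is bound by the head noun immediately before it.
Its filler is the head noun "blueprint", at word 6.

6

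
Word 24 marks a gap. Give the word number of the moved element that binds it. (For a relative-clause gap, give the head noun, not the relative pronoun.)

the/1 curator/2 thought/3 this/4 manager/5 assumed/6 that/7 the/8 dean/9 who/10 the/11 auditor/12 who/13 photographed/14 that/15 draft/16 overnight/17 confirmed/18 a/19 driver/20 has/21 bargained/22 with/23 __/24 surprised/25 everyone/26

The gap at 24 is the prepositional object of "bargained", inside a relative clause.
The relative pronoun is "who" (word 10); it is bound by the head noun immediately before it.
Its filler is the head noun "dean", at word 9.

9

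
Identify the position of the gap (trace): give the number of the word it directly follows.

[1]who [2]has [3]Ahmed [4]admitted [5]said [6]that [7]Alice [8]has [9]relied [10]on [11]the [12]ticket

4

The displaced element is "who" (word 1).
It is linked across 1 clause boundary (Ø).
It functions as the subject of "said", so the gap sits immediately after word 4 ("admitted").
Base order: Ahmed has admitted that who said that Alice has relied on the ticket.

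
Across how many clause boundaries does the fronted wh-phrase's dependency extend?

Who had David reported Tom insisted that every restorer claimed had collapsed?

3

"who" is extracted from the subject of "collapsed".
Boundaries crossed, outermost first: [Ø], [that], [Ø] — 3 in total.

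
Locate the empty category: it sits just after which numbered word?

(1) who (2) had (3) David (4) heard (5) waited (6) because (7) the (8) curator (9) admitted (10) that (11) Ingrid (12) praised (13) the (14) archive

The displaced element is "who" (word 1).
It is linked across 1 clause boundary (Ø).
It functions as the subject of "waited", so the gap sits immediately after word 4 ("heard").
Base order: David had heard that who waited because the curator admitted that Ingrid praised the archive.

4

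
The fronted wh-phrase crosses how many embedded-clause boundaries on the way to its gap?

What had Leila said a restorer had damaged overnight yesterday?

1

"what" is extracted from the object of "damaged".
Boundaries crossed, outermost first: [Ø] — 1 in total.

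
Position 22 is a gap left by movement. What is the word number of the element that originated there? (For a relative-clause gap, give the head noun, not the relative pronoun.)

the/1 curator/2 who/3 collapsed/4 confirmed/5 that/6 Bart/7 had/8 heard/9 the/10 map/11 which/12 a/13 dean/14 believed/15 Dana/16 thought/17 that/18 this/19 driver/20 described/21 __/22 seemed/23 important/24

The gap at 22 is the object of "described", inside a relative clause.
The relative pronoun is "which" (word 12); it is bound by the head noun immediately before it.
Its filler is the head noun "map", at word 11.

11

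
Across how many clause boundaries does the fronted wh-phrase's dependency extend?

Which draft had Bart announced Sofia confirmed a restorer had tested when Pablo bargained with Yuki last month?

"which draft" is extracted from the object of "tested".
Boundaries crossed, outermost first: [Ø], [Ø] — 2 in total.

2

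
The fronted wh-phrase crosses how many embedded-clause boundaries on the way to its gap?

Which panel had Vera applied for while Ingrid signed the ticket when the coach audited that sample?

"which panel" originates inside the matrix clause — no clause boundary is crossed.

0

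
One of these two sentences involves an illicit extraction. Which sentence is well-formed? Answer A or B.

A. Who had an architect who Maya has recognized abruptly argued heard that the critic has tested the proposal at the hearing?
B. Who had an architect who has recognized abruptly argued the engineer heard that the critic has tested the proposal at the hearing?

A

In B, the wh-phrase is extracted from inside a complex-NP island (relative clause) (introduced by "who"), which blocks movement.
In A, the extraction path crosses only that-complement boundaries, which are transparent.
So A is grammatical.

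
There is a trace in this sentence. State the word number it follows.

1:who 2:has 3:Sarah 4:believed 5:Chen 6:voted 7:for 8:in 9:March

The displaced element is "who" (word 1).
It is linked across 1 clause boundary (Ø).
It functions as the object of the preposition "for" of "voted", so the gap sits immediately after word 7 ("for").
Base order: Sarah has believed Chen voted for who in March.

7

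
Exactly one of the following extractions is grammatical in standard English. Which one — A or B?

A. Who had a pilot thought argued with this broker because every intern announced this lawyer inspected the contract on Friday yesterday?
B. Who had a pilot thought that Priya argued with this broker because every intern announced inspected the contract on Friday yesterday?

A

In B, the wh-phrase is extracted from inside an adjunct island (introduced by "because"), which blocks movement.
In A, the extraction path crosses only that-complement boundaries, which are transparent.
So A is grammatical.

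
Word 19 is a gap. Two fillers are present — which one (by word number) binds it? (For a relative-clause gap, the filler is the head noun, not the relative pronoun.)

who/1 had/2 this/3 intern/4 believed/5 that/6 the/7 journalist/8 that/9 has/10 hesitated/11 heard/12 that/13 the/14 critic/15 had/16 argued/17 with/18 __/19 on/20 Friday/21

The marked gap is the object of the preposition "with" of "argued".
Its filler is the fronted wh-phrase "who", at word 1.
(The other dependency links word 8 to a gap after word 9.)

1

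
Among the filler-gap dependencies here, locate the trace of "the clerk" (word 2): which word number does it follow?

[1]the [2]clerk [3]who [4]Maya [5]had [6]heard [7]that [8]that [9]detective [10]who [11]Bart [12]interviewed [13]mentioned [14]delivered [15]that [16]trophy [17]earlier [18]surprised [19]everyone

13

The displaced element is "the clerk" (word 2).
It is linked across 2 clause boundaries (that → Ø).
It functions as the subject of "delivered", so the gap sits immediately after word 13 ("mentioned").
Base order: Maya had heard that that detective who Bart interviewed mentioned that the clerk delivered that trophy earlier.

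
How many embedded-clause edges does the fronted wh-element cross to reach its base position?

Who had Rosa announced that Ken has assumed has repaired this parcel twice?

"who" is extracted from the subject of "repaired".
Boundaries crossed, outermost first: [that], [Ø] — 2 in total.

2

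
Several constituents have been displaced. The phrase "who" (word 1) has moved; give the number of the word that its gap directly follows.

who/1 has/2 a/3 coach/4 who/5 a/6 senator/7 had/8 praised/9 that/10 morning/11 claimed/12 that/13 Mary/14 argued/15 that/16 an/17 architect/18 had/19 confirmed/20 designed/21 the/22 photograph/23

20

The displaced element is "who" (word 1).
It is linked across 3 clause boundaries (that → that → Ø).
It functions as the subject of "designed", so the gap sits immediately after word 20 ("confirmed").
Base order: A coach who a senator had praised that morning has claimed that Mary argued that an architect had confirmed that who designed the photograph.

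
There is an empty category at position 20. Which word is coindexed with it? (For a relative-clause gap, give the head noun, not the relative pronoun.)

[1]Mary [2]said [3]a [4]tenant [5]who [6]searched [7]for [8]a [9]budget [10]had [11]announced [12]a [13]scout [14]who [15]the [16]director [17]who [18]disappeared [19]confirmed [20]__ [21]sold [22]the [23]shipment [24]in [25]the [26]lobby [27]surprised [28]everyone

The gap at 20 is the subject of "sold", inside a relative clause.
The relative pronoun is "who" (word 14); it is bound by the head noun immediately before it.
Its filler is the head noun "scout", at word 13.

13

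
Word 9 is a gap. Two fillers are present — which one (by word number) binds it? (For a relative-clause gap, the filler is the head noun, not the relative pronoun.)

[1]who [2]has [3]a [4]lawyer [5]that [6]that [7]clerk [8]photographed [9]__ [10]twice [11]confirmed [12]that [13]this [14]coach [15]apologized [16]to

The marked gap is inside the relative clause, the direct object of "photographed".
Its filler is the head noun "lawyer" (via "that"), at word 4.
(The other dependency links word 1 to a gap after word 16.)

4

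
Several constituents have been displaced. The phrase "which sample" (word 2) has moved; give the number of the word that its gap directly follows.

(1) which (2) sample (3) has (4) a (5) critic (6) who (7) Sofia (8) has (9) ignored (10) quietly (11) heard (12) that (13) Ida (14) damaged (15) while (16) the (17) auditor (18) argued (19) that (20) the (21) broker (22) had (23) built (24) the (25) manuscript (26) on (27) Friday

14

The displaced element is "which sample" (word 2).
It is linked across 1 clause boundary (that).
It functions as the direct object of "damaged", so the gap sits immediately after word 14 ("damaged").
Base order: A critic who Sofia has ignored quietly has heard that Ida damaged which sample while the auditor argued that the broker had built the manuscript on Friday.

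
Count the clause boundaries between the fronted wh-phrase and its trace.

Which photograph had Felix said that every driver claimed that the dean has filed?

"which photograph" is extracted from the object of "filed".
Boundaries crossed, outermost first: [that], [that] — 2 in total.

2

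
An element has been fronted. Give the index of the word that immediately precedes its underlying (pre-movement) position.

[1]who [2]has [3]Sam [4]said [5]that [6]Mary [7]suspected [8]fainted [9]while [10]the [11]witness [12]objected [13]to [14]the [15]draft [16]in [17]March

7

The displaced element is "who" (word 1).
It is linked across 2 clause boundaries (that → Ø).
It functions as the subject of "fainted", so the gap sits immediately after word 7 ("suspected").
Base order: Sam has said that Mary suspected that who fainted while the witness objected to the draft in March.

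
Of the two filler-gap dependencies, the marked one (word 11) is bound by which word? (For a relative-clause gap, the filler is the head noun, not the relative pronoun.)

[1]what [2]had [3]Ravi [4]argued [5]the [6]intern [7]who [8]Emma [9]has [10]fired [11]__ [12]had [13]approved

6

The marked gap is inside the relative clause, the direct object of "fired".
Its filler is the head noun "intern" (via "who"), at word 6.
(The other dependency links word 1 to a gap after word 13.)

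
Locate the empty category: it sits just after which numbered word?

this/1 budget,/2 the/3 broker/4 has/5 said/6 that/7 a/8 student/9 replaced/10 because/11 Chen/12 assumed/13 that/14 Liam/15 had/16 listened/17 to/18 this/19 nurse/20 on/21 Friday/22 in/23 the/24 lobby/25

The displaced element is "this budget" (word 2).
It is linked across 1 clause boundary (that).
It functions as the direct object of "replaced", so the gap sits immediately after word 10 ("replaced").
Base order: The broker has said that a student replaced this budget because Chen assumed that Liam had listened to this nurse on Friday in the lobby.

10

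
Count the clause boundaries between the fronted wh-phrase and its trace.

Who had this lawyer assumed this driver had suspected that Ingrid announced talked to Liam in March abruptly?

3

"who" is extracted from the subject of "talked".
Boundaries crossed, outermost first: [Ø], [that], [Ø] — 3 in total.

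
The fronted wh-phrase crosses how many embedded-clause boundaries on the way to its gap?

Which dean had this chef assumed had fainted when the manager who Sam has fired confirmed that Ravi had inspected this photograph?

"which dean" is extracted from the subject of "fainted".
Boundaries crossed, outermost first: [Ø] — 1 in total.

1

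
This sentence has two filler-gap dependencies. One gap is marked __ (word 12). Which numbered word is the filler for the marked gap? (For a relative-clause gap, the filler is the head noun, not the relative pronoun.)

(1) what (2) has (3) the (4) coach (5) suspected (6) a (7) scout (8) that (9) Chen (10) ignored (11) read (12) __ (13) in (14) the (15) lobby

The marked gap is the direct object of "read".
Its filler is the fronted wh-phrase "what", at word 1.
(The other dependency links word 7 to a gap after word 10.)

1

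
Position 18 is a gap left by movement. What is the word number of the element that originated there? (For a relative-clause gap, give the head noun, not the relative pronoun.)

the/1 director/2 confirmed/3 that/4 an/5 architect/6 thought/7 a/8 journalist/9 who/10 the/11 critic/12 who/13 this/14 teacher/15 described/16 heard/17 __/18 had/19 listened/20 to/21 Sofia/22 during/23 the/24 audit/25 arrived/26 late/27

9

The gap at 18 is the subject of "listened", inside a relative clause.
The relative pronoun is "who" (word 10); it is bound by the head noun immediately before it.
Its filler is the head noun "journalist", at word 9.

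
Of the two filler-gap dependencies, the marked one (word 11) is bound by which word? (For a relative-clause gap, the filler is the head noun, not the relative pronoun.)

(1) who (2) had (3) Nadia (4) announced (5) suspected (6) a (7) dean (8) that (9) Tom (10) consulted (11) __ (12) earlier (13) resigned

The marked gap is inside the relative clause, the direct object of "consulted".
Its filler is the head noun "dean" (via "that"), at word 7.
(The other dependency links word 1 to a gap after word 4.)

7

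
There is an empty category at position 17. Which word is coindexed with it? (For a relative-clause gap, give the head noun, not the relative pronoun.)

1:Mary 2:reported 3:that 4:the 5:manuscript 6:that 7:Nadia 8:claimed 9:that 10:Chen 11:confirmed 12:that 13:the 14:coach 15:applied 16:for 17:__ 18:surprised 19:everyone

The gap at 17 is the prepositional object of "applied", inside a relative clause.
The relative pronoun is "that" (word 6); it is bound by the head noun immediately before it.
Its filler is the head noun "manuscript", at word 5.

5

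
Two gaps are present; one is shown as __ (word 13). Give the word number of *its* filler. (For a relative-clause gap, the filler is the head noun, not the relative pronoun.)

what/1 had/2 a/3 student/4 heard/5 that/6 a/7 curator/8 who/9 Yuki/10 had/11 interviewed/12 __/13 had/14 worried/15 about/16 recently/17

The marked gap is inside the relative clause, the direct object of "interviewed".
Its filler is the head noun "curator" (via "who"), at word 8.
(The other dependency links word 1 to a gap after word 16.)

8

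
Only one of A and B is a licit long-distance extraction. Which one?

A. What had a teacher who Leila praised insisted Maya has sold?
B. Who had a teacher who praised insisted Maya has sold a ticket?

A

In B, the wh-phrase is extracted from inside a complex-NP island (relative clause) (introduced by "who"), which blocks movement.
In A, the extraction path crosses only that-complement boundaries, which are transparent.
So A is grammatical.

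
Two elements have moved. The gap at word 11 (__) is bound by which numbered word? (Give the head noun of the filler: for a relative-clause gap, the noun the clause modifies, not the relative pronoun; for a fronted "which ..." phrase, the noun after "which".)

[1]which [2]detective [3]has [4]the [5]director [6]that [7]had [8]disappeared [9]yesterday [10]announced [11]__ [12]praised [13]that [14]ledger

2

The marked gap is the subject of "praised".
Its filler is the fronted wh-phrase "which detective", at word 2.
(The other dependency links word 5 to a gap after word 6.)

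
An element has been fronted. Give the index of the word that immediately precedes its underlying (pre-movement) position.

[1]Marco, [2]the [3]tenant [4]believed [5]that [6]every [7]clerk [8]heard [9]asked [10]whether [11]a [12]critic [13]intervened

8

The displaced element is "Marco" (word 1).
It is linked across 2 clause boundaries (that → Ø).
It functions as the subject of "asked", so the gap sits immediately after word 8 ("heard").
Base order: The tenant believed that every clerk heard that Marco asked whether a critic intervened.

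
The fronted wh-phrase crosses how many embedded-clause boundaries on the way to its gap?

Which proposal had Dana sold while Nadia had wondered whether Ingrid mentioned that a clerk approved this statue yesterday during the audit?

0

"which proposal" originates inside the matrix clause — no clause boundary is crossed.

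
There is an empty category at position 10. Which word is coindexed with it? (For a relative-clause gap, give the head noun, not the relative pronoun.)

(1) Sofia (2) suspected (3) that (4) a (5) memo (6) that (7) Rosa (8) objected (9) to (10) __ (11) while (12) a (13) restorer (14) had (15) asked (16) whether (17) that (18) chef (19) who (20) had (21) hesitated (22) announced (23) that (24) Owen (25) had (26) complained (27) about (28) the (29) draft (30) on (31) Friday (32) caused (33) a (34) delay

5

The gap at 10 is the prepositional object of "objected", inside a relative clause.
The relative pronoun is "that" (word 6); it is bound by the head noun immediately before it.
Its filler is the head noun "memo", at word 5.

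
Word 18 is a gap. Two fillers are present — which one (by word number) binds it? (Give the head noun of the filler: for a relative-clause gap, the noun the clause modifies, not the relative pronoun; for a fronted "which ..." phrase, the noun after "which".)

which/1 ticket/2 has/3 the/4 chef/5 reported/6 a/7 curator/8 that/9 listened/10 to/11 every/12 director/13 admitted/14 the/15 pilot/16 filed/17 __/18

2

The marked gap is the direct object of "filed".
Its filler is the fronted wh-phrase "which ticket", at word 2.
(The other dependency links word 8 to a gap after word 9.)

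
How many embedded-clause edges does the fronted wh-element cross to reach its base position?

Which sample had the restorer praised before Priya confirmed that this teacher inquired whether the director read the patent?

0

"which sample" originates inside the matrix clause — no clause boundary is crossed.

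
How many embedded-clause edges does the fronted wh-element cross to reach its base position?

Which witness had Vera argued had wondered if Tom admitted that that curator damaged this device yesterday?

1

"which witness" is extracted from the subject of "wondered".
Boundaries crossed, outermost first: [Ø] — 1 in total.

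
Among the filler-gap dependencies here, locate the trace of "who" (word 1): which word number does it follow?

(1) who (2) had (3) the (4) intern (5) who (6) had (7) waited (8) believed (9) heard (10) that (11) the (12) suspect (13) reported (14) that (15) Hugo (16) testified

The displaced element is "who" (word 1).
It is linked across 1 clause boundary (Ø).
It functions as the subject of "heard", so the gap sits immediately after word 8 ("believed").
Base order: The intern who had waited had believed that who heard that the suspect reported that Hugo testified.

8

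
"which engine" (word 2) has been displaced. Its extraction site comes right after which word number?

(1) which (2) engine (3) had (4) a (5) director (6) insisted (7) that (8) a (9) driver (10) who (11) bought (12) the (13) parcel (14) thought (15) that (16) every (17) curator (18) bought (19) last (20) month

18

The displaced element is "which engine" (word 2).
It is linked across 2 clause boundaries (that → that).
It functions as the direct object of "bought", so the gap sits immediately after word 18 ("bought").
Base order: A director had insisted that a driver who bought the parcel thought that every curator bought which engine last month.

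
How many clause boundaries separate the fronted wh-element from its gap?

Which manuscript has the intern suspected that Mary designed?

"which manuscript" is extracted from the object of "designed".
Boundaries crossed, outermost first: [that] — 1 in total.

1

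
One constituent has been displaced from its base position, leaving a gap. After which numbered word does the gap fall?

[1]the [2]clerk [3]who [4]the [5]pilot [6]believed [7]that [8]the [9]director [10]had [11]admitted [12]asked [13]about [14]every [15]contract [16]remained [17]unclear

11

The displaced element is "the clerk" (word 2).
It is linked across 2 clause boundaries (that → Ø).
It functions as the subject of "asked", so the gap sits immediately after word 11 ("admitted").
Base order: The pilot believed that the director had admitted the clerk asked about every contract.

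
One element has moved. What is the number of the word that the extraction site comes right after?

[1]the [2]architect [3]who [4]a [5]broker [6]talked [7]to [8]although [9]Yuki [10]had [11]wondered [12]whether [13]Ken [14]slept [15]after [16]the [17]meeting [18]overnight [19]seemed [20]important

7

The displaced element is "the architect" (word 2).
It functions as the object of the preposition "to" of "talked", so the gap sits immediately after word 7 ("to").
Base order: A broker talked to the architect although Yuki had wondered whether Ken slept after the meeting overnight.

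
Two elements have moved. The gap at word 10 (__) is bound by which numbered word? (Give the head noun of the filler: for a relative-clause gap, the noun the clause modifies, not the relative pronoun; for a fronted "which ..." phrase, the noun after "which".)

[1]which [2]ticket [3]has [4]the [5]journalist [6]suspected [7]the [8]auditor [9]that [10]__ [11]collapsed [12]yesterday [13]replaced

8

The marked gap is inside the relative clause, the subject of "collapsed".
Its filler is the head noun "auditor" (via "that"), at word 8.
(The other dependency links word 2 to a gap after word 13.)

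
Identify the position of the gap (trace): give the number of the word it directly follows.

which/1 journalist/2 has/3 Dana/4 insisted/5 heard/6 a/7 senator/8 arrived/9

The displaced element is "which journalist" (word 2).
It is linked across 1 clause boundary (Ø).
It functions as the subject of "heard", so the gap sits immediately after word 5 ("insisted").
Base order: Dana has insisted that which journalist heard a senator arrived.

5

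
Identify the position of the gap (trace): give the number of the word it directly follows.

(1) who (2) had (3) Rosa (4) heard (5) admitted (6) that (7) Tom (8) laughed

4

The displaced element is "who" (word 1).
It is linked across 1 clause boundary (Ø).
It functions as the subject of "admitted", so the gap sits immediately after word 4 ("heard").
Base order: Rosa had heard that who admitted that Tom laughed.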